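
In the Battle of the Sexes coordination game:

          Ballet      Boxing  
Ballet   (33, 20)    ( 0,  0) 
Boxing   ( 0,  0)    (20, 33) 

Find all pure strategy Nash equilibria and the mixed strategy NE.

Pure NE: (Ballet, Ballet) and (Boxing, Boxing); Mixed NE: p = 0.6226, q = 0.3774

Work:
Check pure NE:
(Ballet, Ballet): (33, 20) - no unilateral deviation beneficial
(Boxing, Boxing): (20, 33) - no unilateral deviation beneficial
Mixed NE: P1 plays Ballet with p = 0.6226, P2 plays Ballet with q = 0.3774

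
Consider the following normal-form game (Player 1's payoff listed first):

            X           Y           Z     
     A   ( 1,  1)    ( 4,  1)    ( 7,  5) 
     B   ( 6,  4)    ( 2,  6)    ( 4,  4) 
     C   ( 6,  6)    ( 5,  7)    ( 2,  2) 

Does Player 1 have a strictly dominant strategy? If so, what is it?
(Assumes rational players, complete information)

No strictly dominant strategy exists for Player 1

Work:
A strategy strictly dominates another if it gives a strictly higher payoff against every opponent action. Compare each pair of P1's strategies column-by-column:
  A vs B: [1 vs 6, 4 vs 2, 7 vs 4] → A does not strictly dominate B (column X: 1 ≤ 6)
  A vs C: [1 vs 6, 4 vs 5, 7 vs 2] → A does not strictly dominate C (column X: 1 ≤ 6)
  B vs A: [6 vs 1, 2 vs 4, 4 vs 7] → B does not strictly dominate A (column Y: 2 ≤ 4)
  B vs C: [6 vs 6, 2 vs 5, 4 vs 2] → B does not strictly dominate C (column X: 6 ≤ 6)
  C vs A: [6 vs 1, 5 vs 4, 2 vs 7] → C does not strictly dominate A (column Z: 2 ≤ 7)
  C vs B: [6 vs 6, 5 vs 2, 2 vs 4] → C does not strictly dominate B (column X: 6 ≤ 6)
No single strategy strictly dominates all others → no strictly dominant strategy.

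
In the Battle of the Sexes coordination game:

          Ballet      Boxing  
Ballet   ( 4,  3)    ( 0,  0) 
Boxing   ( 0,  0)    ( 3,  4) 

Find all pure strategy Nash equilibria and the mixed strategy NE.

Pure NE: (Ballet, Ballet) and (Boxing, Boxing); Mixed NE: p = 0.5714, q = 0.4286

Work:
Check pure NE:
(Ballet, Ballet): (4, 3) - no unilateral deviation beneficial
(Boxing, Boxing): (3, 4) - no unilateral deviation beneficial
Mixed NE: P1 plays Ballet with p = 0.5714, P2 plays Ballet with q = 0.4286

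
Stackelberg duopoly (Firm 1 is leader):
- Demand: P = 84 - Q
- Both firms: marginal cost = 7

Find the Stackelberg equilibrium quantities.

q₁* (leader) = 38.5, q₂* (follower) = 19.25

Work:
Follower's reaction: q₂ = (a - c - q₁)/2
Leader substitutes: π₁ = q₁·(a - q₁ - (a-c-q₁)/2 - c)
FOC: q₁* = (84 - 7)/2 = 38.50
Then: q₂* = (84 - 7 - 38.5)/2 = 19.25
Leader has first-mover advantage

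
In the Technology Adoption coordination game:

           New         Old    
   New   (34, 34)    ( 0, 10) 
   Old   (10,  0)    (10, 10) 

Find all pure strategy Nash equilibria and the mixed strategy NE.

Pure NE: (New, New) and (Old, Old); Mixed NE: p = 0.2941, q = 0.2941

Work:
Check pure NE:
(New, New): (34, 34) - no unilateral deviation beneficial
(Old, Old): (10, 10) - no unilateral deviation beneficial
Mixed NE: P1 plays New with p = 0.2941, P2 plays New with q = 0.2941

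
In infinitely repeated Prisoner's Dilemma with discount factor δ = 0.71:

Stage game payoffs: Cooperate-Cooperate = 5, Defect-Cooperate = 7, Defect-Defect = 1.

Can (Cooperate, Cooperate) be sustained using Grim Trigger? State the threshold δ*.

δ* = 0.3333; since δ = 0.71 ≥ 0.3333, cooperation can be sustained

Work:
For Grim Trigger:
Cooperate forever: 5/(1-δ)
Defect then punished: 7 + 1·δ/(1-δ)
Need: 5/(1-δ) ≥ 7 + 1·δ/(1-δ)
Solving: δ ≥ (T-R)/(T-P) = (7-5)/(7-1) = 0.3333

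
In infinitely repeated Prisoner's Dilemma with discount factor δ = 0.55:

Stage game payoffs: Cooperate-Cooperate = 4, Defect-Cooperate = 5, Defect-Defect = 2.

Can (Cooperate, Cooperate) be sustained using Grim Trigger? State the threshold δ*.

δ* = 0.3333; since δ = 0.55 ≥ 0.3333, cooperation can be sustained

Work:
For Grim Trigger:
Cooperate forever: 4/(1-δ)
Defect then punished: 5 + 2·δ/(1-δ)
Need: 4/(1-δ) ≥ 5 + 2·δ/(1-δ)
Solving: δ ≥ (T-R)/(T-P) = (5-4)/(5-2) = 0.3333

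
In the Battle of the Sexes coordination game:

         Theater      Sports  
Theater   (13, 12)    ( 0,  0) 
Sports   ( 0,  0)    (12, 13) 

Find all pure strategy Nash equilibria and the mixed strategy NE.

Pure NE: (Theater, Theater) and (Sports, Sports); Mixed NE: p = 0.52, q = 0.48

Work:
Check pure NE:
(Theater, Theater): (13, 12) - no unilateral deviation beneficial
(Sports, Sports): (12, 13) - no unilateral deviation beneficial
Mixed NE: P1 plays Theater with p = 0.52, P2 plays Theater with q = 0.48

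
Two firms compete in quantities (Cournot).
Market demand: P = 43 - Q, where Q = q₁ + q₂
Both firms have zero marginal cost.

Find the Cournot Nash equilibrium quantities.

q₁* = q₂* = 14.33; P* = 14.33

Work:
Profit: π_i = P·q_i = (a - q_i - q_j)·q_i
FOC: ∂π_i/∂q_i = a - 2q_i - q_j = 0
Reaction function: q_i = (43 - q_j)/2
Symmetry: q* = 43/3 = 14.33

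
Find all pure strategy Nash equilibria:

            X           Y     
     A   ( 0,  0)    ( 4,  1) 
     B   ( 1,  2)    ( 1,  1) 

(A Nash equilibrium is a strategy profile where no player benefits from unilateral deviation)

Nash equilibrium: (A, Y), (B, X)

Work:
Best responses:
  P1 vs X: payoffs [0, 1] → best response B (payoff 1)
  P1 vs Y: payoffs [4, 1] → best response A (payoff 4)
  P2 vs A: payoffs [0, 1] → best response Y (payoff 1)
  P2 vs B: payoffs [2, 1] → best response X (payoff 2)
Mutual best responses: (A,Y), (B,X) → Nash equilibria.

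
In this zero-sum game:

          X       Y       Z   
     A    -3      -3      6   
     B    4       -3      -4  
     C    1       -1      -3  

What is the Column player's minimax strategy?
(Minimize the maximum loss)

Column should play Y, value = -1

Work:
Column player minimizes Row's maximum payoff:
Column X: max payoff to Row = 4
Column Y: max payoff to Row = -1
Column Z: max payoff to Row = 6
Minimum is -1, achieved by column Y.
Minimax strategy: Y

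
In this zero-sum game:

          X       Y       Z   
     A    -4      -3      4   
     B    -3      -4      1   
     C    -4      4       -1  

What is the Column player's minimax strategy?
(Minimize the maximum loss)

Column should play X, value = -3

Work:
Column player minimizes Row's maximum payoff:
Column X: max payoff to Row = -3
Column Y: max payoff to Row = 4
Column Z: max payoff to Row = 4
Minimum is -3, achieved by column X.
Minimax strategy: X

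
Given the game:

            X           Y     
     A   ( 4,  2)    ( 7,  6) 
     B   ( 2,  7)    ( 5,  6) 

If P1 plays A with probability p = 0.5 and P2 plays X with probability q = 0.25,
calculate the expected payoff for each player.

E[P1] = 5.25, E[P2] = 5.625

Work:
E[P1] = p·q·π₁(A,X) + p·(1-q)·π₁(A,Y) + (1-p)·q·π₁(B,X) + (1-p)·(1-q)·π₁(B,Y)
= 0.5·0.25·4 + 0.5·0.75·7 + 0.5·0.25·2 + 0.5·0.75·5
= 5.25

E[P2] = 5.625 (similar calculation)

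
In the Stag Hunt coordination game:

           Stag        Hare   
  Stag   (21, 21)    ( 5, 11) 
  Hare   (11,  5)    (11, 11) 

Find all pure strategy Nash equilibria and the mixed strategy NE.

Pure NE: (Stag, Stag) and (Hare, Hare); Mixed NE: p = 0.375, q = 0.375

Work:
Check pure NE:
(Stag, Stag): (21, 21) - no unilateral deviation beneficial
(Hare, Hare): (11, 11) - no unilateral deviation beneficial
Mixed NE: P1 plays Stag with p = 0.375, P2 plays Stag with q = 0.375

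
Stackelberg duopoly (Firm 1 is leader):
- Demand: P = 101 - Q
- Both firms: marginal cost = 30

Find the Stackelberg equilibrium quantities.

q₁* (leader) = 35.5, q₂* (follower) = 17.75

Work:
Follower's reaction: q₂ = (a - c - q₁)/2
Leader substitutes: π₁ = q₁·(a - q₁ - (a-c-q₁)/2 - c)
FOC: q₁* = (101 - 30)/2 = 35.50
Then: q₂* = (101 - 30 - 35.5)/2 = 17.75
Leader has first-mover advantage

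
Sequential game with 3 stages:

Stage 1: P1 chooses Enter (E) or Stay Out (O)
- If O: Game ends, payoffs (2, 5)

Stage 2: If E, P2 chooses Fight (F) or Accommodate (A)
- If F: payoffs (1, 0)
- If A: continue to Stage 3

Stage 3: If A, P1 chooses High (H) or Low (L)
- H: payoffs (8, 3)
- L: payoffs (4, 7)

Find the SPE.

SPE: (E, A, H); Outcome (8, 3)

Work:
Stage 3: P1 chooses H (8 vs 4)
Stage 2: P2: F->0, A->3 (anticipating H). Choose A
Stage 1: P1: O->2, E->8 (anticipating A, H). Choose E
SPE path: E -> A -> H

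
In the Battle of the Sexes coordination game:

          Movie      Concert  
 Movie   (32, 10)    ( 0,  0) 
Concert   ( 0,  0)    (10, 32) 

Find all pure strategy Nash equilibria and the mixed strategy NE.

Pure NE: (Movie, Movie) and (Concert, Concert); Mixed NE: p = 0.7619, q = 0.2381

Work:
Check pure NE:
(Movie, Movie): (32, 10) - no unilateral deviation beneficial
(Concert, Concert): (10, 32) - no unilateral deviation beneficial
Mixed NE: P1 plays Movie with p = 0.7619, P2 plays Movie with q = 0.2381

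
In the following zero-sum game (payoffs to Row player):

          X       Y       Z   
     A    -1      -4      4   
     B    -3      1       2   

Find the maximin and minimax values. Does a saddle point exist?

Maximin = -3, Minimax = -1, Saddle: False

Work:
Row minimums: [-4, -3] → maximin = -3
Column maximums: [-1, 1, 4] → minimax = -1
No saddle point (maximin ≠ minimax). Mixed strategy needed.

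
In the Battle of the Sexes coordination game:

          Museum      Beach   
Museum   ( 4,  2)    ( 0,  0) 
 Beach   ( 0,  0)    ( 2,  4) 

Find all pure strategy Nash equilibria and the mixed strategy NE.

Pure NE: (Museum, Museum) and (Beach, Beach); Mixed NE: p = 0.6667, q = 0.3333

Work:
Check pure NE:
(Museum, Museum): (4, 2) - no unilateral deviation beneficial
(Beach, Beach): (2, 4) - no unilateral deviation beneficial
Mixed NE: P1 plays Museum with p = 0.6667, P2 plays Museum with q = 0.3333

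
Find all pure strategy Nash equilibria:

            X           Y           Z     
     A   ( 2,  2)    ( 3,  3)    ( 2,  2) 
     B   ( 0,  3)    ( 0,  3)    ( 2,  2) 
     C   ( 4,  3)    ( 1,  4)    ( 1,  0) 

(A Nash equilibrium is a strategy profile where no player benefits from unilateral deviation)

Nash equilibrium: (A, Y)

Work:
Best responses:
  P1 vs X: payoffs [2, 0, 4] → best response C (payoff 4)
  P1 vs Y: payoffs [3, 0, 1] → best response A (payoff 3)
  P1 vs Z: payoffs [2, 2, 1] → best response A/B (payoff 2)
  P2 vs A: payoffs [2, 3, 2] → best response Y (payoff 3)
  P2 vs B: payoffs [3, 3, 2] → best response X/Y (payoff 3)
  P2 vs C: payoffs [3, 4, 0] → best response Y (payoff 4)
Mutual best responses: (A,Y) → Nash equilibria.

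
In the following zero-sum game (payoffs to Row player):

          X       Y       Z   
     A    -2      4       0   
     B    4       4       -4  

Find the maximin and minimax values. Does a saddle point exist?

Maximin = -2, Minimax = 0, Saddle: False

Work:
Row minimums: [-2, -4] → maximin = -2
Column maximums: [4, 4, 0] → minimax = 0
No saddle point (maximin ≠ minimax). Mixed strategy needed.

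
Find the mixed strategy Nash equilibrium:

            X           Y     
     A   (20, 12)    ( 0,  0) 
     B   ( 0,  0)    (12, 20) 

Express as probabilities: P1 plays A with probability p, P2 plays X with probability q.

p = 0.625, q = 0.375

Work:
Find probabilities that make opponent indifferent:
P2 chooses q to make P1 indifferent between A and B
P1 chooses p to make P2 indifferent between X and Y
Mixed NE: P1 plays (A: 0.625, B: 0.375), P2 plays (X: 0.375, Y: 0.625)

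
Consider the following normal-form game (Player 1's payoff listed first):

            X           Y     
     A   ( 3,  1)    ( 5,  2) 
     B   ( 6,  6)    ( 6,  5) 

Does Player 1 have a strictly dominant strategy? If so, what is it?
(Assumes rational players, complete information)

Yes, Player 1's strictly dominant strategy is B

Work:
A strategy strictly dominates another if it gives a strictly higher payoff against every opponent action. Compare each pair of P1's strategies column-by-column:
  A vs B: [3 vs 6, 5 vs 6] → A does not strictly dominate B (column X: 3 ≤ 6)
  B vs A: [6 vs 3, 6 vs 5] → B strictly dominates A
B strictly dominates every other strategy → strictly dominant.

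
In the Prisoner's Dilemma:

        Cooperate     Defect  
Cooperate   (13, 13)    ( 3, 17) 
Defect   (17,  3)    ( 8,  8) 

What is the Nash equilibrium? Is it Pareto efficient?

(Defect, Defect) is NE; not Pareto efficient

Work:
Defect dominates Cooperate for both players:
If P2 cooperates: Defect (17) > Cooperate (13)
If P2 defects: Defect (8) > Cooperate (3)
NE: (Defect, Defect) with payoff (8, 8)
But (Cooperate, Cooperate) = (13, 13) Pareto dominates (8, 8)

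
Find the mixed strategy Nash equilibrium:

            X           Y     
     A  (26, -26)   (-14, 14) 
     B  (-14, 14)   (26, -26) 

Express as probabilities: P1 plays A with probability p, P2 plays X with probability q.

p = 0.5, q = 0.5

Work:
Find probabilities that make opponent indifferent:
P2 chooses q to make P1 indifferent between A and B
P1 chooses p to make P2 indifferent between X and Y
Mixed NE: P1 plays (A: 0.5, B: 0.5), P2 plays (X: 0.5, Y: 0.5)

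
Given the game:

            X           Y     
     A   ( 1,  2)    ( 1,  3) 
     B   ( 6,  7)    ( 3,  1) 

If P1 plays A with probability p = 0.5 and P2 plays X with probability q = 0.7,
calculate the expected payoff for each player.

E[P1] = 3.05, E[P2] = 3.75

Work:
E[P1] = p·q·π₁(A,X) + p·(1-q)·π₁(A,Y) + (1-p)·q·π₁(B,X) + (1-p)·(1-q)·π₁(B,Y)
= 0.5·0.7·1 + 0.5·0.3·1 + 0.5·0.7·6 + 0.5·0.3·3
= 3.05

E[P2] = 3.75 (similar calculation)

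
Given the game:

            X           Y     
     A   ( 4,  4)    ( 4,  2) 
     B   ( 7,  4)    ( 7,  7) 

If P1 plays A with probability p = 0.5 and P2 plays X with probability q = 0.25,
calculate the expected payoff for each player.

E[P1] = 5.5, E[P2] = 4.375

Work:
E[P1] = p·q·π₁(A,X) + p·(1-q)·π₁(A,Y) + (1-p)·q·π₁(B,X) + (1-p)·(1-q)·π₁(B,Y)
= 0.5·0.25·4 + 0.5·0.75·4 + 0.5·0.25·7 + 0.5·0.75·7
= 5.5

E[P2] = 4.375 (similar calculation)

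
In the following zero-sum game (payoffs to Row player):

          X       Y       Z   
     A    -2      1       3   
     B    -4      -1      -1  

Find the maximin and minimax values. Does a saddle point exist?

Maximin = -2, Minimax = -2, Saddle: True

Work:
Row minimums: [-2, -4] → maximin = -2
Column maximums: [-2, 1, 3] → minimax = -2
Saddle point exists! Game value = -2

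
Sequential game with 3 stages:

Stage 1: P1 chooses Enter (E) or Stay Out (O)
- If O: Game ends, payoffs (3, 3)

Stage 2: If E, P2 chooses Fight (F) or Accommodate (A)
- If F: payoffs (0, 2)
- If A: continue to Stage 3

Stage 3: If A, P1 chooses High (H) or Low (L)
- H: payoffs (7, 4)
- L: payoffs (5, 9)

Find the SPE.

SPE: (E, A, H); Outcome (7, 4)

Work:
Stage 3: P1 chooses H (7 vs 5)
Stage 2: P2: F->2, A->4 (anticipating H). Choose A
Stage 1: P1: O->3, E->7 (anticipating A, H). Choose E
SPE path: E -> A -> H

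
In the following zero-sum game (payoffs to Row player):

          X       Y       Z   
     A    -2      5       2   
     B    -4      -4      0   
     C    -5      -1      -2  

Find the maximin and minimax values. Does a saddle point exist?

Maximin = -2, Minimax = -2, Saddle: True

Work:
Row minimums: [-2, -4, -5] → maximin = -2
Column maximums: [-2, 5, 2] → minimax = -2
Saddle point exists! Game value = -2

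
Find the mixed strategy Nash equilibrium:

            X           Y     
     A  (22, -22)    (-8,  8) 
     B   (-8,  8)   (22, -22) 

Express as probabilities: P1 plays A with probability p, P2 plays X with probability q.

p = 0.5, q = 0.5

Work:
Find probabilities that make opponent indifferent:
P2 chooses q to make P1 indifferent between A and B
P1 chooses p to make P2 indifferent between X and Y
Mixed NE: P1 plays (A: 0.5, B: 0.5), P2 plays (X: 0.5, Y: 0.5)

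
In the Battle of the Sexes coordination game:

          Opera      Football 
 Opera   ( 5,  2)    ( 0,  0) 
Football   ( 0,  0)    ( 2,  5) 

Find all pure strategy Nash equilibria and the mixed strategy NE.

Pure NE: (Opera, Opera) and (Football, Football); Mixed NE: p = 0.7143, q = 0.2857

Work:
Check pure NE:
(Opera, Opera): (5, 2) - no unilateral deviation beneficial
(Football, Football): (2, 5) - no unilateral deviation beneficial
Mixed NE: P1 plays Opera with p = 0.7143, P2 plays Opera with q = 0.2857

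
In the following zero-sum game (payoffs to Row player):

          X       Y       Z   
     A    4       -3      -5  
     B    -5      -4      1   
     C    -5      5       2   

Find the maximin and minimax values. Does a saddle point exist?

Maximin = -5, Minimax = 2, Saddle: False

Work:
Row minimums: [-5, -5, -5] → maximin = -5
Column maximums: [4, 5, 2] → minimax = 2
No saddle point (maximin ≠ minimax). Mixed strategy needed.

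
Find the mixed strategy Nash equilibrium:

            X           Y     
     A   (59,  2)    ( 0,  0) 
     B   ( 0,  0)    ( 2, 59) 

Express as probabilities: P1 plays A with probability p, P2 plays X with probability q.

p = 0.9672, q = 0.0328

Work:
Find probabilities that make opponent indifferent:
P2 chooses q to make P1 indifferent between A and B
P1 chooses p to make P2 indifferent between X and Y
Mixed NE: P1 plays (A: 0.9672, B: 0.0328), P2 plays (X: 0.0328, Y: 0.9672)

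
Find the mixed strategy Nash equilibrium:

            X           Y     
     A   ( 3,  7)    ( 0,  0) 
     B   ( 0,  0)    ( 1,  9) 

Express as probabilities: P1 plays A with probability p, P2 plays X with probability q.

p = 0.5625, q = 0.25

Work:
Find probabilities that make opponent indifferent:
P2 chooses q to make P1 indifferent between A and B
P1 chooses p to make P2 indifferent between X and Y
Mixed NE: P1 plays (A: 0.5625, B: 0.4375), P2 plays (X: 0.25, Y: 0.75)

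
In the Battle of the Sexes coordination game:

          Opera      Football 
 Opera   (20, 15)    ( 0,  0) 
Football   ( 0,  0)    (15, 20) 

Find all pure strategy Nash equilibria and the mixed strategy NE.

Pure NE: (Opera, Opera) and (Football, Football); Mixed NE: p = 0.5714, q = 0.4286

Work:
Check pure NE:
(Opera, Opera): (20, 15) - no unilateral deviation beneficial
(Football, Football): (15, 20) - no unilateral deviation beneficial
Mixed NE: P1 plays Opera with p = 0.5714, P2 plays Opera with q = 0.4286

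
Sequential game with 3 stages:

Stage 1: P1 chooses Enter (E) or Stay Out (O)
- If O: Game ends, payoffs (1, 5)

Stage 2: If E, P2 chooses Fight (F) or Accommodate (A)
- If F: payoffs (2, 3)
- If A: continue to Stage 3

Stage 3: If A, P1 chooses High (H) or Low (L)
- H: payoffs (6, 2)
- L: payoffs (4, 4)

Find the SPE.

SPE: (E, F, H); Outcome (2, 3)

Work:
Stage 3: P1 chooses H (6 vs 4)
Stage 2: P2: F->3, A->2 (anticipating H). Choose F
Stage 1: P1: O->1, E->2 (anticipating F, H). Choose E
SPE path: E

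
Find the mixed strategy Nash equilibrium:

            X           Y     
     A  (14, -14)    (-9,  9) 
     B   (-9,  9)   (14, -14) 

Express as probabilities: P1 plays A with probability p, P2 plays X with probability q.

p = 0.5, q = 0.5

Work:
Find probabilities that make opponent indifferent:
P2 chooses q to make P1 indifferent between A and B
P1 chooses p to make P2 indifferent between X and Y
Mixed NE: P1 plays (A: 0.5, B: 0.5), P2 plays (X: 0.5, Y: 0.5)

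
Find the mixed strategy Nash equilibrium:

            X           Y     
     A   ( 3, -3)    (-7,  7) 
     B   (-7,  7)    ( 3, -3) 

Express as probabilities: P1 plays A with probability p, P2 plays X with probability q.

p = 0.5, q = 0.5

Work:
Find probabilities that make opponent indifferent:
P2 chooses q to make P1 indifferent between A and B
P1 chooses p to make P2 indifferent between X and Y
Mixed NE: P1 plays (A: 0.5, B: 0.5), P2 plays (X: 0.5, Y: 0.5)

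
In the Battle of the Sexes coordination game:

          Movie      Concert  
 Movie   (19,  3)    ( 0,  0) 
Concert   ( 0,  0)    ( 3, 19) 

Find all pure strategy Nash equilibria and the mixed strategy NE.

Pure NE: (Movie, Movie) and (Concert, Concert); Mixed NE: p = 0.8636, q = 0.1364

Work:
Check pure NE:
(Movie, Movie): (19, 3) - no unilateral deviation beneficial
(Concert, Concert): (3, 19) - no unilateral deviation beneficial
Mixed NE: P1 plays Movie with p = 0.8636, P2 plays Movie with q = 0.1364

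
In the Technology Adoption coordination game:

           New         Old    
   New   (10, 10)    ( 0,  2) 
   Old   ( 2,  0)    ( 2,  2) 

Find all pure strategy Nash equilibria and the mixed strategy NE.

Pure NE: (New, New) and (Old, Old); Mixed NE: p = 0.2, q = 0.2

Work:
Check pure NE:
(New, New): (10, 10) - no unilateral deviation beneficial
(Old, Old): (2, 2) - no unilateral deviation beneficial
Mixed NE: P1 plays New with p = 0.2, P2 plays New with q = 0.2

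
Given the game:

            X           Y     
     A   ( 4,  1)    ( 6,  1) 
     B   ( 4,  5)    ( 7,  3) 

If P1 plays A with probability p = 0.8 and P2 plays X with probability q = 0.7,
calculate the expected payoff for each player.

E[P1] = 4.66, E[P2] = 1.68

Work:
E[P1] = p·q·π₁(A,X) + p·(1-q)·π₁(A,Y) + (1-p)·q·π₁(B,X) + (1-p)·(1-q)·π₁(B,Y)
= 0.8·0.7·4 + 0.8·0.3·6 + 0.2·0.7·4 + 0.2·0.3·7
= 4.66

E[P2] = 1.68 (similar calculation)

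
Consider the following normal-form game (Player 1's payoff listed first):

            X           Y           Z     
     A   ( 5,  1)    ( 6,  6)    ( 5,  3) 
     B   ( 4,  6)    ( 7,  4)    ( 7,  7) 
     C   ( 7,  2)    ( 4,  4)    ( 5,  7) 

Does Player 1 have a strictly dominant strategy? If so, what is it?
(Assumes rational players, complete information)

No strictly dominant strategy exists for Player 1

Work:
A strategy strictly dominates another if it gives a strictly higher payoff against every opponent action. Compare each pair of P1's strategies column-by-column:
  A vs B: [5 vs 4, 6 vs 7, 5 vs 7] → A does not strictly dominate B (column Y: 6 ≤ 7)
  A vs C: [5 vs 7, 6 vs 4, 5 vs 5] → A does not strictly dominate C (column X: 5 ≤ 7)
  B vs A: [4 vs 5, 7 vs 6, 7 vs 5] → B does not strictly dominate A (column X: 4 ≤ 5)
  B vs C: [4 vs 7, 7 vs 4, 7 vs 5] → B does not strictly dominate C (column X: 4 ≤ 7)
  C vs A: [7 vs 5, 4 vs 6, 5 vs 5] → C does not strictly dominate A (column Y: 4 ≤ 6)
  C vs B: [7 vs 4, 4 vs 7, 5 vs 7] → C does not strictly dominate B (column Y: 4 ≤ 7)
No single strategy strictly dominates all others → no strictly dominant strategy.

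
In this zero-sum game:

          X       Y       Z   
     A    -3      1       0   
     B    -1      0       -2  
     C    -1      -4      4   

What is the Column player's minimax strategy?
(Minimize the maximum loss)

Column should play X, value = -1

Work:
Column player minimizes Row's maximum payoff:
Column X: max payoff to Row = -1
Column Y: max payoff to Row = 1
Column Z: max payoff to Row = 4
Minimum is -1, achieved by column X.
Minimax strategy: X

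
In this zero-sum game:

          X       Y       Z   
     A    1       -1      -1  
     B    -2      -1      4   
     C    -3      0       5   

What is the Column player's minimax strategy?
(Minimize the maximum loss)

Column should play Y, value = 0

Work:
Column player minimizes Row's maximum payoff:
Column X: max payoff to Row = 1
Column Y: max payoff to Row = 0
Column Z: max payoff to Row = 5
Minimum is 0, achieved by column Y.
Minimax strategy: Y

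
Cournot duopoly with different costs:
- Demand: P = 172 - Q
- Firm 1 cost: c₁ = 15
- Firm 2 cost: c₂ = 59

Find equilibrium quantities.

q₁* = 67.0, q₂* = 23.0

Work:
Reaction: q₁ = (172 - 15 - q₂)/2
Reaction: q₂ = (172 - 59 - q₁)/2
Solve simultaneously:
q₁* = (172 - 2×15 + 59)/3 = 67.0
q₂* = (172 - 2×59 + 15)/3 = 23.0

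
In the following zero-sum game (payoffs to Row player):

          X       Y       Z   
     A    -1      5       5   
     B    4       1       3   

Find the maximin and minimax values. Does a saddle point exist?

Maximin = 1, Minimax = 4, Saddle: False

Work:
Row minimums: [-1, 1] → maximin = 1
Column maximums: [4, 5, 5] → minimax = 4
No saddle point (maximin ≠ minimax). Mixed strategy needed.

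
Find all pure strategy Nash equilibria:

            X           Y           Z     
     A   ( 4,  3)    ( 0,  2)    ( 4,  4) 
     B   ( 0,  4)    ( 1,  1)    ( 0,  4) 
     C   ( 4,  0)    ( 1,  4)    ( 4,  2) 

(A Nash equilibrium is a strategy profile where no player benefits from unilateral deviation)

Nash equilibrium: (A, Z), (C, Y)

Work:
Best responses:
  P1 vs X: payoffs [4, 0, 4] → best response A/C (payoff 4)
  P1 vs Y: payoffs [0, 1, 1] → best response B/C (payoff 1)
  P1 vs Z: payoffs [4, 0, 4] → best response A/C (payoff 4)
  P2 vs A: payoffs [3, 2, 4] → best response Z (payoff 4)
  P2 vs B: payoffs [4, 1, 4] → best response X/Z (payoff 4)
  P2 vs C: payoffs [0, 4, 2] → best response Y (payoff 4)
Mutual best responses: (A,Z), (C,Y) → Nash equilibria.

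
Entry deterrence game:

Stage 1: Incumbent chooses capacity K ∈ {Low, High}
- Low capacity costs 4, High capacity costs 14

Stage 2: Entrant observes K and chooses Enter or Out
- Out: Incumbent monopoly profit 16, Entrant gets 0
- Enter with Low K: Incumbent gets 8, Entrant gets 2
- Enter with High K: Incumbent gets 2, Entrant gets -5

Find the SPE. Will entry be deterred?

SPE: (Low, Enter|Low, Out|High); Entry not deterred. Incumbent net profit = 4, Entrant gets 2

Work:
After Low K: Entrant enters (2 > 0)
After High K: Entrant stays out (-5 < 0)
Incumbent: Low → 8−4=4, High → 16−14=2
Incumbent chooses Low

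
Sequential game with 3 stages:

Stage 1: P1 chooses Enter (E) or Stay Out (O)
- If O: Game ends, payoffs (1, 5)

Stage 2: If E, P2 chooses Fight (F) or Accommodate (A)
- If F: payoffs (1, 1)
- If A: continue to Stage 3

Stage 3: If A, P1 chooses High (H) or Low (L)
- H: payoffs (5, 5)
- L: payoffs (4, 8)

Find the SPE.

SPE: (E, A, H); Outcome (5, 5)

Work:
Stage 3: P1 chooses H (5 vs 4)
Stage 2: P2: F->1, A->5 (anticipating H). Choose A
Stage 1: P1: O->1, E->5 (anticipating A, H). Choose E
SPE path: E -> A -> H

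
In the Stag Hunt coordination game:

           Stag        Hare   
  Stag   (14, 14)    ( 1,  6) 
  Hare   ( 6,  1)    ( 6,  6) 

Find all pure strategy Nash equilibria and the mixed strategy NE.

Pure NE: (Stag, Stag) and (Hare, Hare); Mixed NE: p = 0.3846, q = 0.3846

Work:
Check pure NE:
(Stag, Stag): (14, 14) - no unilateral deviation beneficial
(Hare, Hare): (6, 6) - no unilateral deviation beneficial
Mixed NE: P1 plays Stag with p = 0.3846, P2 plays Stag with q = 0.3846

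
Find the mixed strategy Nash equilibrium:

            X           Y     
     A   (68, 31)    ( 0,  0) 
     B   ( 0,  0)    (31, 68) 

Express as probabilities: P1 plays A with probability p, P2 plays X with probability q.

p = 0.6869, q = 0.3131

Work:
Find probabilities that make opponent indifferent:
P2 chooses q to make P1 indifferent between A and B
P1 chooses p to make P2 indifferent between X and Y
Mixed NE: P1 plays (A: 0.6869, B: 0.3131), P2 plays (X: 0.3131, Y: 0.6869)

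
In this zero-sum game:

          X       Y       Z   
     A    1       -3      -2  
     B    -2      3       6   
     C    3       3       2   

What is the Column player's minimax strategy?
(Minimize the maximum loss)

Column should play X or Y (all achieve the minimum), value = 3

Work:
Column player minimizes Row's maximum payoff:
Column X: max payoff to Row = 3
Column Y: max payoff to Row = 3
Column Z: max payoff to Row = 6
Minimum is 3, achieved by columns X, Y (tied).
Each of X or Y is a minimax strategy.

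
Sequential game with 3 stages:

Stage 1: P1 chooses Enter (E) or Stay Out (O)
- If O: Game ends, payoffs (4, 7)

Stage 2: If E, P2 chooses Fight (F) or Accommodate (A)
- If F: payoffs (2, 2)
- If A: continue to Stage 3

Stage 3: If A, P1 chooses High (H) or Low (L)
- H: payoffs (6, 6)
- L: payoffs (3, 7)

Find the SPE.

SPE: (E, A, H); Outcome (6, 6)

Work:
Stage 3: P1 chooses H (6 vs 3)
Stage 2: P2: F->2, A->6 (anticipating H). Choose A
Stage 1: P1: O->4, E->6 (anticipating A, H). Choose E
SPE path: E -> A -> H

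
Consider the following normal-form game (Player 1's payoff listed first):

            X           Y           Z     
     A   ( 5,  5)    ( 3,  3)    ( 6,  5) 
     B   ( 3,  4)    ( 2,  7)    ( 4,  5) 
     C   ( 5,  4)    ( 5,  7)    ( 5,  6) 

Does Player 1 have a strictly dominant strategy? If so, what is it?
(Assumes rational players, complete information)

No strictly dominant strategy exists for Player 1

Work:
A strategy strictly dominates another if it gives a strictly higher payoff against every opponent action. Compare each pair of P1's strategies column-by-column:
  A vs B: [5 vs 3, 3 vs 2, 6 vs 4] → A strictly dominates B
  A vs C: [5 vs 5, 3 vs 5, 6 vs 5] → A does not strictly dominate C (column X: 5 ≤ 5)
  B vs A: [3 vs 5, 2 vs 3, 4 vs 6] → B does not strictly dominate A (column X: 3 ≤ 5)
  B vs C: [3 vs 5, 2 vs 5, 4 vs 5] → B does not strictly dominate C (column X: 3 ≤ 5)
  C vs A: [5 vs 5, 5 vs 3, 5 vs 6] → C does not strictly dominate A (column X: 5 ≤ 5)
  C vs B: [5 vs 3, 5 vs 2, 5 vs 4] → C strictly dominates B
No single strategy strictly dominates all others → no strictly dominant strategy.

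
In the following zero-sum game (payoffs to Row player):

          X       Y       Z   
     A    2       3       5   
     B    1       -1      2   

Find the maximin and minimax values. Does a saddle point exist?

Maximin = 2, Minimax = 2, Saddle: True

Work:
Row minimums: [2, -1] → maximin = 2
Column maximums: [2, 3, 5] → minimax = 2
Saddle point exists! Game value = 2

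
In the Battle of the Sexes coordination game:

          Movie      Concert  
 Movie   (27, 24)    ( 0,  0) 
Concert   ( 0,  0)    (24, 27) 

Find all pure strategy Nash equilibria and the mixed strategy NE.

Pure NE: (Movie, Movie) and (Concert, Concert); Mixed NE: p = 0.5294, q = 0.4706

Work:
Check pure NE:
(Movie, Movie): (27, 24) - no unilateral deviation beneficial
(Concert, Concert): (24, 27) - no unilateral deviation beneficial
Mixed NE: P1 plays Movie with p = 0.5294, P2 plays Movie with q = 0.4706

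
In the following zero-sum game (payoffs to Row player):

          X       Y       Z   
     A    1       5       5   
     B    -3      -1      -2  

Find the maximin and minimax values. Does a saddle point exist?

Maximin = 1, Minimax = 1, Saddle: True

Work:
Row minimums: [1, -3] → maximin = 1
Column maximums: [1, 5, 5] → minimax = 1
Saddle point exists! Game value = 1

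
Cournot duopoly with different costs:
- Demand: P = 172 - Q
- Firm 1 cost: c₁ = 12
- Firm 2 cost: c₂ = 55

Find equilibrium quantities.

q₁* = 67.67, q₂* = 24.67

Work:
Reaction: q₁ = (172 - 12 - q₂)/2
Reaction: q₂ = (172 - 55 - q₁)/2
Solve simultaneously:
q₁* = (172 - 2×12 + 55)/3 = 67.67
q₂* = (172 - 2×55 + 12)/3 = 24.67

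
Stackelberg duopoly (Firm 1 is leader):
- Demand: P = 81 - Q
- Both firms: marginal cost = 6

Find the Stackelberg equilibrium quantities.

q₁* (leader) = 37.5, q₂* (follower) = 18.75

Work:
Follower's reaction: q₂ = (a - c - q₁)/2
Leader substitutes: π₁ = q₁·(a - q₁ - (a-c-q₁)/2 - c)
FOC: q₁* = (81 - 6)/2 = 37.50
Then: q₂* = (81 - 6 - 37.5)/2 = 18.75
Leader has first-mover advantage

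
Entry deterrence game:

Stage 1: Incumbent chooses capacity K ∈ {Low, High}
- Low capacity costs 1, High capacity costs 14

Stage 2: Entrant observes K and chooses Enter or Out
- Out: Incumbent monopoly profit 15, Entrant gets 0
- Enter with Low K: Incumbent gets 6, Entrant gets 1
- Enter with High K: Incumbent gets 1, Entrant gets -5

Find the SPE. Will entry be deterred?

SPE: (Low, Enter|Low, Out|High); Entry not deterred. Incumbent net profit = 5, Entrant gets 1

Work:
After Low K: Entrant enters (1 > 0)
After High K: Entrant stays out (-5 < 0)
Incumbent: Low → 6−1=5, High → 15−14=1
Incumbent chooses Low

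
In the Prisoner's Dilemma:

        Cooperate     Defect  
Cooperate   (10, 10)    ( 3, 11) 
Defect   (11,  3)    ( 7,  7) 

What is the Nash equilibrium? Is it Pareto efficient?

(Defect, Defect) is NE; not Pareto efficient

Work:
Defect dominates Cooperate for both players:
If P2 cooperates: Defect (11) > Cooperate (10)
If P2 defects: Defect (7) > Cooperate (3)
NE: (Defect, Defect) with payoff (7, 7)
But (Cooperate, Cooperate) = (10, 10) Pareto dominates (7, 7)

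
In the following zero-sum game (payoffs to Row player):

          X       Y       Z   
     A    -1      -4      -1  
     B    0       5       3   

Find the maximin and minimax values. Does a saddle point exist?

Maximin = 0, Minimax = 0, Saddle: True

Work:
Row minimums: [-4, 0] → maximin = 0
Column maximums: [0, 5, 3] → minimax = 0
Saddle point exists! Game value = 0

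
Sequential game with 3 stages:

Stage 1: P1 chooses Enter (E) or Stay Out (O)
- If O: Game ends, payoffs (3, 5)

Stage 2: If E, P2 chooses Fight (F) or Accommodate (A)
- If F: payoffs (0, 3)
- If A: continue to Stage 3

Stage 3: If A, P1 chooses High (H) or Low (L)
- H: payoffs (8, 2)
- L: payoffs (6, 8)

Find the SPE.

SPE: (O, F, H); Outcome (3, 5)

Work:
Stage 3: P1 chooses H (8 vs 6)
Stage 2: P2: F->3, A->2 (anticipating H). Choose F
Stage 1: P1: O->3, E->0 (anticipating F, H). Choose O
SPE path: O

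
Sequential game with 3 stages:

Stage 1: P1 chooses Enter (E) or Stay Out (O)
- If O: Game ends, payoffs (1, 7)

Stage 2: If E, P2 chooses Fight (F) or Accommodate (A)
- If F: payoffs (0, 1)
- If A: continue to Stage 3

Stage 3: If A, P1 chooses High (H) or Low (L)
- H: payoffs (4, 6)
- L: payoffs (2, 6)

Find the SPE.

SPE: (E, A, H); Outcome (4, 6)

Work:
Stage 3: P1 chooses H (4 vs 2)
Stage 2: P2: F->1, A->6 (anticipating H). Choose A
Stage 1: P1: O->1, E->4 (anticipating A, H). Choose E
SPE path: E -> A -> H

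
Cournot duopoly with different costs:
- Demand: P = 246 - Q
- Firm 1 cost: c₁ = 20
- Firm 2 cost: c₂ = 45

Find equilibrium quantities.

q₁* = 83.67, q₂* = 58.67

Work:
Reaction: q₁ = (246 - 20 - q₂)/2
Reaction: q₂ = (246 - 45 - q₁)/2
Solve simultaneously:
q₁* = (246 - 2×20 + 45)/3 = 83.67
q₂* = (246 - 2×45 + 20)/3 = 58.67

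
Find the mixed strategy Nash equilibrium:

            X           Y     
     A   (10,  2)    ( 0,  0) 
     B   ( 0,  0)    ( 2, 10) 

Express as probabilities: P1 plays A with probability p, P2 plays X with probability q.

p = 0.8333, q = 0.1667

Work:
Find probabilities that make opponent indifferent:
P2 chooses q to make P1 indifferent between A and B
P1 chooses p to make P2 indifferent between X and Y
Mixed NE: P1 plays (A: 0.8333, B: 0.1667), P2 plays (X: 0.1667, Y: 0.8333)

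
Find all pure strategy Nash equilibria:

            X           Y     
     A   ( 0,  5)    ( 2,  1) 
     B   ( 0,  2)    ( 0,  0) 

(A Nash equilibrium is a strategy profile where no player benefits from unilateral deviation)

Nash equilibrium: (A, X), (B, X)

Work:
Best responses:
  P1 vs X: payoffs [0, 0] → best response A/B (payoff 0)
  P1 vs Y: payoffs [2, 0] → best response A (payoff 2)
  P2 vs A: payoffs [5, 1] → best response X (payoff 5)
  P2 vs B: payoffs [2, 0] → best response X (payoff 2)
Mutual best responses: (A,X), (B,X) → Nash equilibria.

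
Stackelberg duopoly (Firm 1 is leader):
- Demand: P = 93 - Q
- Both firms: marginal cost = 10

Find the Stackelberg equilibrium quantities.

q₁* (leader) = 41.5, q₂* (follower) = 20.75

Work:
Follower's reaction: q₂ = (a - c - q₁)/2
Leader substitutes: π₁ = q₁·(a - q₁ - (a-c-q₁)/2 - c)
FOC: q₁* = (93 - 10)/2 = 41.50
Then: q₂* = (93 - 10 - 41.5)/2 = 20.75
Leader has first-mover advantage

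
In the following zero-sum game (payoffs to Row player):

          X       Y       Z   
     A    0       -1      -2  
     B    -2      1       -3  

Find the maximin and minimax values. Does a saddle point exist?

Maximin = -2, Minimax = -2, Saddle: True

Work:
Row minimums: [-2, -3] → maximin = -2
Column maximums: [0, 1, -2] → minimax = -2
Saddle point exists! Game value = -2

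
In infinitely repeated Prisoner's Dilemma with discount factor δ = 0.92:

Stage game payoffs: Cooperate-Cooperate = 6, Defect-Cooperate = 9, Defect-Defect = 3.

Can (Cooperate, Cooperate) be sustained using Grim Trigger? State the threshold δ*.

δ* = 0.5; since δ = 0.92 ≥ 0.5, cooperation can be sustained

Work:
For Grim Trigger:
Cooperate forever: 6/(1-δ)
Defect then punished: 9 + 3·δ/(1-δ)
Need: 6/(1-δ) ≥ 9 + 3·δ/(1-δ)
Solving: δ ≥ (T-R)/(T-P) = (9-6)/(9-3) = 0.5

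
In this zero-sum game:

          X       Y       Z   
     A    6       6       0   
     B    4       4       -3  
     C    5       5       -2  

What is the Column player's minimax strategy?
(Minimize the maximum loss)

Column should play Z, value = 0

Work:
Column player minimizes Row's maximum payoff:
Column X: max payoff to Row = 6
Column Y: max payoff to Row = 6
Column Z: max payoff to Row = 0
Minimum is 0, achieved by column Z.
Minimax strategy: Z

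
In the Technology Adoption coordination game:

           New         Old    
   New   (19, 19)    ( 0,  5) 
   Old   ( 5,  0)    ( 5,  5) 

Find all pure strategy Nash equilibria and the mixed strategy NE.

Pure NE: (New, New) and (Old, Old); Mixed NE: p = 0.2632, q = 0.2632

Work:
Check pure NE:
(New, New): (19, 19) - no unilateral deviation beneficial
(Old, Old): (5, 5) - no unilateral deviation beneficial
Mixed NE: P1 plays New with p = 0.2632, P2 plays New with q = 0.2632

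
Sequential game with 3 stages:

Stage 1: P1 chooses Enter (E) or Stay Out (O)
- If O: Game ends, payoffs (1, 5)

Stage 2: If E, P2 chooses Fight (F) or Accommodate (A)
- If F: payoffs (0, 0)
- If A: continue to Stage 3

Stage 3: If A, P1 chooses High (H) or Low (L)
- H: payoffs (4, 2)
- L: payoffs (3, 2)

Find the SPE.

SPE: (E, A, H); Outcome (4, 2)

Work:
Stage 3: P1 chooses H (4 vs 3)
Stage 2: P2: F->0, A->2 (anticipating H). Choose A
Stage 1: P1: O->1, E->4 (anticipating A, H). Choose E
SPE path: E -> A -> H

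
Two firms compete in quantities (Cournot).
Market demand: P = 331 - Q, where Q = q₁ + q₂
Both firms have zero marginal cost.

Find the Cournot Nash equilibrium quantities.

q₁* = q₂* = 110.33; P* = 110.33

Work:
Profit: π_i = P·q_i = (a - q_i - q_j)·q_i
FOC: ∂π_i/∂q_i = a - 2q_i - q_j = 0
Reaction function: q_i = (331 - q_j)/2
Symmetry: q* = 331/3 = 110.33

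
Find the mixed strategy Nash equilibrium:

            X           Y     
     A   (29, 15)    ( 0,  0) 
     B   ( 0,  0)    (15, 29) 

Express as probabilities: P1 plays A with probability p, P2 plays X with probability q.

p = 0.6591, q = 0.3409

Work:
Find probabilities that make opponent indifferent:
P2 chooses q to make P1 indifferent between A and B
P1 chooses p to make P2 indifferent between X and Y
Mixed NE: P1 plays (A: 0.6591, B: 0.3409), P2 plays (X: 0.3409, Y: 0.6591)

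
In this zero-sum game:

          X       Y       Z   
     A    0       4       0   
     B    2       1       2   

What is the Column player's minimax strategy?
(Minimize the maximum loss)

Column should play X or Z (all achieve the minimum), value = 2

Work:
Column player minimizes Row's maximum payoff:
Column X: max payoff to Row = 2
Column Y: max payoff to Row = 4
Column Z: max payoff to Row = 2
Minimum is 2, achieved by columns X, Z (tied).
Each of X or Z is a minimax strategy.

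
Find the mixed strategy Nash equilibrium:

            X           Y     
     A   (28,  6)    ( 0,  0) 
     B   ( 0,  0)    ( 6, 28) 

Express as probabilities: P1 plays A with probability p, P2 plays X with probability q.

p = 0.8235, q = 0.1765

Work:
Find probabilities that make opponent indifferent:
P2 chooses q to make P1 indifferent between A and B
P1 chooses p to make P2 indifferent between X and Y
Mixed NE: P1 plays (A: 0.8235, B: 0.1765), P2 plays (X: 0.1765, Y: 0.8235)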